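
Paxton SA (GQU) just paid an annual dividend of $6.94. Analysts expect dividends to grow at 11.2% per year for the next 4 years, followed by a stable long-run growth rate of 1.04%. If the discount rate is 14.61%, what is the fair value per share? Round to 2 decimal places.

$71.55

Two-stage DDM. Project D₁…D_4 at 0.112, terminal growth 0.0104, discount at r = 0.1461.
D_1 = 7.7173
D_2 = 8.5816
D_3 = 9.5428
D_4 = 10.6115
Terminal value at t=4: TV = D_5/(r−g) = 10.7219/(0.1461−0.0104) = 79.0118
P₀ = 7.7173/(1+0.1461)^1 + 8.5816/(1+0.1461)^2 + 9.5428/(1+0.1461)^3 + 10.6115/(1+0.1461)^4 + 79.0118/(1+0.1461)^4 = 71.5490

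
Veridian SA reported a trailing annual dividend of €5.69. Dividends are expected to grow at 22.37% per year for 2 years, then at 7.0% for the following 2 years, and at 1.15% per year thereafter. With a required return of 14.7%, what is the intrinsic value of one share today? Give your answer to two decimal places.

€66.30

Three-stage DDM. Project D₁…D_4; terminal Gordon value at t=4 with g = 0.0115; discount at r = 0.147.
D_1 = 6.9629
D_2 = 8.5204
D_3 = 9.1169
D_4 = 9.7551
TV_4 = 9.8672/(0.147−0.0115) = 72.8209
P₀ = Σ Dₜ/(1+r)ᵗ + TV_4/(1+r)^4 = 66.2976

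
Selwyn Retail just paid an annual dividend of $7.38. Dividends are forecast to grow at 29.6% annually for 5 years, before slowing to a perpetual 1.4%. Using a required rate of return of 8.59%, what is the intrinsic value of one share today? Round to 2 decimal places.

Two-stage DDM. Project D₁…D_5 at 0.296, terminal growth 0.014, discount at r = 0.0859.
D_1 = 9.5645
D_2 = 12.3956
D_3 = 16.0647
D_4 = 20.8198
D_5 = 26.9824
Terminal value at t=5: TV = D_6/(r−g) = 27.3602/(0.0859−0.014) = 380.5313
P₀ = 9.5645/(1+0.0859)^1 + 12.3956/(1+0.0859)^2 + 16.0647/(1+0.0859)^3 + 20.8198/(1+0.0859)^4 + 26.9824/(1+0.0859)^5 + 380.5313/(1+0.0859)^5 = 316.7330

$316.73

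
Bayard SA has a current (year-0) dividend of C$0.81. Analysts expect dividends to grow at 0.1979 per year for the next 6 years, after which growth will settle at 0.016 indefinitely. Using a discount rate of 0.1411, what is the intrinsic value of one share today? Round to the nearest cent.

Two-stage DDM. Project D₁…D_6 at 0.1979, terminal growth 0.016, discount at r = 0.1411.
D_1 = 0.9703
D_2 = 1.1623
D_3 = 1.3923
D_4 = 1.6679
D_5 = 1.9980
D_6 = 2.3934
Terminal value at t=6: TV = D_7/(r−g) = 2.4317/(0.1411−0.016) = 19.4377
P₀ = 0.9703/(1+0.1411)^1 + 1.1623/(1+0.1411)^2 + 1.3923/(1+0.1411)^3 + 1.6679/(1+0.1411)^4 + 1.9980/(1+0.1411)^5 + 2.3934/(1+0.1411)^6 + 19.4377/(1+0.1411)^6 = 14.5850

C$14.59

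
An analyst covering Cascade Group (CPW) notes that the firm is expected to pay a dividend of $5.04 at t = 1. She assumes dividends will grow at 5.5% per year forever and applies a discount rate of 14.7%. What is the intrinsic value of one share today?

Gordon growth model: P₀ = D₁/(r − g), with D₁ = 5.04 given directly.
P₀ = 5.0400 / (0.147 − 0.055) = 5.0400 / 0.092 = 54.7826

$54.78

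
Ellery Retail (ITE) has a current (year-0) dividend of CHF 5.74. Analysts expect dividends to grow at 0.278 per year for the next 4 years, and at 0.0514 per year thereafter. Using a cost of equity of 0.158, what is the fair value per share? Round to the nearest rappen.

Two-stage DDM. Project D₁…D_4 at 0.278, terminal growth 0.0514, discount at r = 0.158.
D_1 = 7.3357
D_2 = 9.3751
D_3 = 11.9813
D_4 = 15.3121
Terminal value at t=4: TV = D_5/(r−g) = 16.0992/(0.158−0.0514) = 151.0240
P₀ = 7.3357/(1+0.158)^1 + 9.3751/(1+0.158)^2 + 11.9813/(1+0.158)^3 + 15.3121/(1+0.158)^4 + 151.0240/(1+0.158)^4 = 113.5441

CHF 113.54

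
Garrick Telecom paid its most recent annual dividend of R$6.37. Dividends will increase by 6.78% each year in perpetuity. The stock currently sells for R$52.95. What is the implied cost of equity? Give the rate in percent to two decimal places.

19.63%

Rearranging the constant-growth DDM: r = D₁/P₀ + g.
D₁ = 6.37 × (1 + 0.0678) = 6.8019.
r = 6.8019 / 52.95 + 0.0678 = 0.12846 + 0.0678 = 0.19626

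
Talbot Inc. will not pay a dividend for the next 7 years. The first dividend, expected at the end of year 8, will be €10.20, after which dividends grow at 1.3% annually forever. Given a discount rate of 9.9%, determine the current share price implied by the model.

Deferred-dividend DDM. At t=7 the remaining stream is a growing perpetuity with first payment D_8 = 10.20.
V_7 = D_8/(r−g) = 10.20/(0.099−0.013) = 118.6047
P₀ = V_7/(1+r)^7 = 118.6047/(1+0.099)^7 = 61.2517

€61.25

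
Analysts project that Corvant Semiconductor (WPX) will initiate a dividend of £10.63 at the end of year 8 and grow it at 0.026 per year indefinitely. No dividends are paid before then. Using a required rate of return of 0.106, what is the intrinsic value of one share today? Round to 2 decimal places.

Deferred-dividend DDM. At t=7 the remaining stream is a growing perpetuity with first payment D_8 = 10.63.
V_7 = D_8/(r−g) = 10.63/(0.106−0.026) = 132.8750
P₀ = V_7/(1+r)^7 = 132.8750/(1+0.106)^7 = 65.6383

£65.64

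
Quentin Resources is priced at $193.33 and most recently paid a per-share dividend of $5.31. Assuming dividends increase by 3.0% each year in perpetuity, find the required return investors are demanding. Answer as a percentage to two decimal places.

Rearranging the constant-growth DDM: r = D₁/P₀ + g.
D₁ = 5.31 × (1 + 0.03) = 5.4693.
r = 5.4693 / 193.33 + 0.03 = 0.02829 + 0.03 = 0.05829

5.83%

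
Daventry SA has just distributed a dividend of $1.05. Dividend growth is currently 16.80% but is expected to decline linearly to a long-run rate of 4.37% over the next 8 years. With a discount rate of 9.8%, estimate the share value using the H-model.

H-model: P₀ = D₀[(1+g_L) + H(g_S−g_L)]/(r−g_L), with H = 8/2 = 4.
P₀ = 1.05 × [(1+0.0437) + 4×(0.168−0.0437)] / (0.098−0.0437)
   = 1.05 × 1.5409 / 0.0543 = 29.7964

$29.80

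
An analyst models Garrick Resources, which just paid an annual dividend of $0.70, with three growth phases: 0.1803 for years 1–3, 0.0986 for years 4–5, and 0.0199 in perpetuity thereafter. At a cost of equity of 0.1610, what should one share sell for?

Three-stage DDM. Project D₁…D_5; terminal Gordon value at t=5 with g = 0.0199; discount at r = 0.161.
D_1 = 0.8262
D_2 = 0.9752
D_3 = 1.1510
D_4 = 1.2645
D_5 = 1.3892
TV_5 = 1.4168/(0.161−0.0199) = 10.0412
P₀ = Σ Dₜ/(1+r)ᵗ + TV_5/(1+r)^5 = 8.2853

$8.29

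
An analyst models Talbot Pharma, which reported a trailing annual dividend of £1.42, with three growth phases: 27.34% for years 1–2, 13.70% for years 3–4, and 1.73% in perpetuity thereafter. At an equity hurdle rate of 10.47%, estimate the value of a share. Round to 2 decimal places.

Three-stage DDM. Project D₁…D_4; terminal Gordon value at t=4 with g = 0.0173; discount at r = 0.1047.
D_1 = 1.8082
D_2 = 2.3026
D_3 = 2.6181
D_4 = 2.9767
TV_4 = 3.0282/(0.1047−0.0173) = 34.6479
P₀ = Σ Dₜ/(1+r)ᵗ + TV_4/(1+r)^4 = 30.7292

£30.73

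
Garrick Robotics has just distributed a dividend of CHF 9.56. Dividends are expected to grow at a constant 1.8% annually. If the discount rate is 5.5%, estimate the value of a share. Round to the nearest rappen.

CHF 263.03

Gordon growth model: P₀ = D₁/(r − g). D₁ = 9.56 × (1 + 0.018) = 9.7321.
P₀ = 9.7321 / (0.055 − 0.018) = 9.7321 / 0.037 = 263.0292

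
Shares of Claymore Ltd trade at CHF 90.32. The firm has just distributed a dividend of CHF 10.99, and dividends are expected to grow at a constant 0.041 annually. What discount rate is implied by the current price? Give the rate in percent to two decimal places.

Rearranging the constant-growth DDM: r = D₁/P₀ + g.
D₁ = 10.99 × (1 + 0.041) = 11.4406.
r = 11.4406 / 90.32 + 0.041 = 0.12667 + 0.041 = 0.16767

16.77%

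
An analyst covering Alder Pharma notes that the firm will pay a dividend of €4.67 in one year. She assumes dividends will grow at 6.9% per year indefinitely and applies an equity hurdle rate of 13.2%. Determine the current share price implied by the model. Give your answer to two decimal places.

Gordon growth model: P₀ = D₁/(r − g), with D₁ = 4.67 given directly.
P₀ = 4.6700 / (0.132 − 0.069) = 4.6700 / 0.063 = 74.1270

€74.13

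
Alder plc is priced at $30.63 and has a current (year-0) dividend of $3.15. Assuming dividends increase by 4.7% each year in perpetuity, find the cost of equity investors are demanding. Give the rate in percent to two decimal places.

Rearranging the constant-growth DDM: r = D₁/P₀ + g.
D₁ = 3.15 × (1 + 0.047) = 3.2980.
r = 3.2980 / 30.63 + 0.047 = 0.10767 + 0.047 = 0.15467

15.47%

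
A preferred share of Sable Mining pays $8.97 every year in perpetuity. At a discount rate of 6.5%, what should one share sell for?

Zero-growth DDM (perpetuity): P₀ = D/r = 8.97 / 0.065 = 138.0000

$138.00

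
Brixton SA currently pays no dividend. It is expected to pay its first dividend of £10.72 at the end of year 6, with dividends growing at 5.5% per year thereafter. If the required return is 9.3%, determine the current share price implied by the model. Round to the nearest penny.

Deferred-dividend DDM. At t=5 the remaining stream is a growing perpetuity with first payment D_6 = 10.72.
V_5 = D_6/(r−g) = 10.72/(0.093−0.055) = 282.1053
P₀ = V_5/(1+r)^5 = 282.1053/(1+0.093)^5 = 180.8466

£180.85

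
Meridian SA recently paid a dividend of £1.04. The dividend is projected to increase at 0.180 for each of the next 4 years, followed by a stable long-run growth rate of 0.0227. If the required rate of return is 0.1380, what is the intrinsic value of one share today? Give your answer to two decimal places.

£15.22

Two-stage DDM. Project D₁…D_4 at 0.18, terminal growth 0.0227, discount at r = 0.138.
D_1 = 1.2272
D_2 = 1.4481
D_3 = 1.7088
D_4 = 2.0163
Terminal value at t=4: TV = D_5/(r−g) = 2.0621/(0.138−0.0227) = 17.8846
P₀ = 1.2272/(1+0.138)^1 + 1.4481/(1+0.138)^2 + 1.7088/(1+0.138)^3 + 2.0163/(1+0.138)^4 + 17.8846/(1+0.138)^4 = 15.2220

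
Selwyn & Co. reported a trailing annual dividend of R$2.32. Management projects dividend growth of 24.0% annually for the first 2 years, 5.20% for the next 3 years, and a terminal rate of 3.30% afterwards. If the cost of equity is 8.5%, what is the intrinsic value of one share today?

R$69.10

Three-stage DDM. Project D₁…D_5; terminal Gordon value at t=5 with g = 0.033; discount at r = 0.085.
D_1 = 2.8768
D_2 = 3.5672
D_3 = 3.7527
D_4 = 3.9479
D_5 = 4.1532
TV_5 = 4.2902/(0.085−0.033) = 82.5041
P₀ = Σ Dₜ/(1+r)ᵗ + TV_5/(1+r)^5 = 69.0994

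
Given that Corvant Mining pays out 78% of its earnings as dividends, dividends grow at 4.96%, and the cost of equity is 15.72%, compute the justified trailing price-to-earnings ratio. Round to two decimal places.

7.61

Justified trailing P/E = b(1+g)/(r−g) = 0.78×(1+0.0496)/(0.1572−0.0496) = 7.6086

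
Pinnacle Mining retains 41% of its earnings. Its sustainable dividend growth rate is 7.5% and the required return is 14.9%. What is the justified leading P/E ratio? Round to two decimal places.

7.97

Payout ratio b = 1 − 0.41 = 0.59.
Justified leading P/E = b/(r−g) = 0.59/(0.149−0.075) = 7.9730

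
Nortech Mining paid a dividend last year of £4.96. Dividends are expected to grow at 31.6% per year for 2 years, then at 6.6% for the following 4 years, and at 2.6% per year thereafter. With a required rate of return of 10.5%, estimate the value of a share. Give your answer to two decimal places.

Three-stage DDM. Project D₁…D_6; terminal Gordon value at t=6 with g = 0.026; discount at r = 0.105.
D_1 = 6.5274
D_2 = 8.5900
D_3 = 9.1569
D_4 = 9.7613
D_5 = 10.4056
D_6 = 11.0923
TV_6 = 11.3807/(0.105−0.026) = 144.0597
P₀ = Σ Dₜ/(1+r)ᵗ + TV_6/(1+r)^6 = 117.8207

£117.82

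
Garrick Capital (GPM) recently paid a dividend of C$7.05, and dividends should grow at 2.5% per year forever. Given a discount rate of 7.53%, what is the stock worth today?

C$143.66

Gordon growth model: P₀ = D₁/(r − g). D₁ = 7.05 × (1 + 0.025) = 7.2262.
P₀ = 7.2262 / (0.0753 − 0.025) = 7.2262 / 0.0503 = 143.6630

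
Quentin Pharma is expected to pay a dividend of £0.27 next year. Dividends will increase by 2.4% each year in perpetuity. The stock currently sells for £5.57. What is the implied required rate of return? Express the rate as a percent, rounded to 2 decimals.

7.25%

Rearranging the constant-growth DDM: r = D₁/P₀ + g.
r = 0.2700 / 5.57 + 0.024 = 0.04847 + 0.024 = 0.07247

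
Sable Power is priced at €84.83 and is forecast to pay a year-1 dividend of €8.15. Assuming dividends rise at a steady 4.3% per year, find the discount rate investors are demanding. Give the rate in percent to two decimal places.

Rearranging the constant-growth DDM: r = D₁/P₀ + g.
r = 8.1500 / 84.83 + 0.043 = 0.09607 + 0.043 = 0.13907

13.91%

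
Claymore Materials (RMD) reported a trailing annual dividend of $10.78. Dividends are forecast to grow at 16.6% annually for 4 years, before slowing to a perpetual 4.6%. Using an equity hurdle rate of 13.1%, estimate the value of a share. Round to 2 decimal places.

Two-stage DDM. Project D₁…D_4 at 0.166, terminal growth 0.046, discount at r = 0.131.
D_1 = 12.5695
D_2 = 14.6560
D_3 = 17.0889
D_4 = 19.9257
Terminal value at t=4: TV = D_5/(r−g) = 20.8423/(0.131−0.046) = 245.2030
P₀ = 12.5695/(1+0.131)^1 + 14.6560/(1+0.131)^2 + 17.0889/(1+0.131)^3 + 19.9257/(1+0.131)^4 + 245.2030/(1+0.131)^4 = 196.4172

$196.42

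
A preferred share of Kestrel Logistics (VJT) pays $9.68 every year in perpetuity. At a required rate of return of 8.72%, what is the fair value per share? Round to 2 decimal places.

$111.01

Zero-growth DDM (perpetuity): P₀ = D/r = 9.68 / 0.0872 = 111.0092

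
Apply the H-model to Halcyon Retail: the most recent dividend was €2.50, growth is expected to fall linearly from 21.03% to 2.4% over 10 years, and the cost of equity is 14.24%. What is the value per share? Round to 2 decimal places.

H-model: P₀ = D₀[(1+g_L) + H(g_S−g_L)]/(r−g_L), with H = 10/2 = 5.
P₀ = 2.50 × [(1+0.024) + 5×(0.2103−0.024)] / (0.1424−0.024)
   = 2.50 × 1.9555 / 0.1184 = 41.2901

€41.29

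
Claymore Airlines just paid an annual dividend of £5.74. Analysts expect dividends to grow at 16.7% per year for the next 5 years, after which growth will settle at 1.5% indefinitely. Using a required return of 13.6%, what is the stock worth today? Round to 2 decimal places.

£86.22

Two-stage DDM. Project D₁…D_5 at 0.167, terminal growth 0.015, discount at r = 0.136.
D_1 = 6.6986
D_2 = 7.8172
D_3 = 9.1227
D_4 = 10.6462
D_5 = 12.4241
Terminal value at t=5: TV = D_6/(r−g) = 12.6105/(0.136−0.015) = 104.2190
P₀ = 6.6986/(1+0.136)^1 + 7.8172/(1+0.136)^2 + 9.1227/(1+0.136)^3 + 10.6462/(1+0.136)^4 + 12.4241/(1+0.136)^5 + 104.2190/(1+0.136)^5 = 86.2246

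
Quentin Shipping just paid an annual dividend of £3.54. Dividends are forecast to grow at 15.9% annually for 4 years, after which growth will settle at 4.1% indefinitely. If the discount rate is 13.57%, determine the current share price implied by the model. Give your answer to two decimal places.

£57.11

Two-stage DDM. Project D₁…D_4 at 0.159, terminal growth 0.041, discount at r = 0.1357.
D_1 = 4.1029
D_2 = 4.7552
D_3 = 5.5113
D_4 = 6.3876
Terminal value at t=4: TV = D_5/(r−g) = 6.6495/(0.1357−0.041) = 70.2163
P₀ = 4.1029/(1+0.1357)^1 + 4.7552/(1+0.1357)^2 + 5.5113/(1+0.1357)^3 + 6.3876/(1+0.1357)^4 + 70.2163/(1+0.1357)^4 = 57.1082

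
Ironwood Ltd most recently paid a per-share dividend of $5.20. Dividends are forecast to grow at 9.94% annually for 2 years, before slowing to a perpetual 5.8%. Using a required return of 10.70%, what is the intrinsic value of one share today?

$121.03

Two-stage DDM. Project D₁…D_2 at 0.0994, terminal growth 0.058, discount at r = 0.107.
D_1 = 5.7169
D_2 = 6.2851
Terminal value at t=2: TV = D_3/(r−g) = 6.6497/(0.107−0.058) = 135.7077
P₀ = 5.7169/(1+0.107)^1 + 6.2851/(1+0.107)^2 + 135.7077/(1+0.107)^2 = 121.0343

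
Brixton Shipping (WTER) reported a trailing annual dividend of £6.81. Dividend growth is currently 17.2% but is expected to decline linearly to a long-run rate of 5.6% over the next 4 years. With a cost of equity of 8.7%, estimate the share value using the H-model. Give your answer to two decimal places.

£282.94

H-model: P₀ = D₀[(1+g_L) + H(g_S−g_L)]/(r−g_L), with H = 4/2 = 2.
P₀ = 6.81 × [(1+0.056) + 2×(0.172−0.056)] / (0.087−0.056)
   = 6.81 × 1.2880 / 0.031 = 282.9445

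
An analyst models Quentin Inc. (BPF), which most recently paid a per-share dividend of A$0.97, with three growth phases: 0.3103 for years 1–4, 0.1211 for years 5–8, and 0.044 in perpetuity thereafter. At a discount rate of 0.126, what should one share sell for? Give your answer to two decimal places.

Three-stage DDM. Project D₁…D_8; terminal Gordon value at t=8 with g = 0.044; discount at r = 0.126.
D_1 = 1.2710
D_2 = 1.6654
D_3 = 2.1821
D_4 = 2.8593
D_5 = 3.2055
D_6 = 3.5937
D_7 = 4.0289
D_8 = 4.5168
TV_8 = 4.7156/(0.126−0.044) = 57.5067
P₀ = Σ Dₜ/(1+r)ᵗ + TV_8/(1+r)^8 = 35.0414

A$35.04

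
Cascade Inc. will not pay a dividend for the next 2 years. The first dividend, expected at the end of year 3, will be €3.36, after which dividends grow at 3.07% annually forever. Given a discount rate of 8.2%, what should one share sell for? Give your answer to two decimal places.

€55.95

Deferred-dividend DDM. At t=2 the remaining stream is a growing perpetuity with first payment D_3 = 3.36.
V_2 = D_3/(r−g) = 3.36/(0.082−0.0307) = 65.4971
P₀ = V_2/(1+r)^2 = 65.4971/(1+0.082)^2 = 55.9458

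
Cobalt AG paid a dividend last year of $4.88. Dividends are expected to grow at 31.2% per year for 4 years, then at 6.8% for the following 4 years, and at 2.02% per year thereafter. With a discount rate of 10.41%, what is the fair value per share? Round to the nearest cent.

Three-stage DDM. Project D₁…D_8; terminal Gordon value at t=8 with g = 0.0202; discount at r = 0.1041.
D_1 = 6.4026
D_2 = 8.4002
D_3 = 11.0210
D_4 = 14.4596
D_5 = 15.4428
D_6 = 16.4929
D_7 = 17.6144
D_8 = 18.8122
TV_8 = 19.1922/(0.1041−0.0202) = 228.7513
P₀ = Σ Dₜ/(1+r)ᵗ + TV_8/(1+r)^8 = 170.0348

$170.03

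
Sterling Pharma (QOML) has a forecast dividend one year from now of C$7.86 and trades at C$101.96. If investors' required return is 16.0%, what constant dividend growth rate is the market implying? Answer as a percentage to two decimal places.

From P₀ = D₁/(r − g), the implied growth is g = r − D₁/P₀.
g = 0.16 − 7.86/101.96 = 0.16 − 0.07709 = 0.08291

8.29%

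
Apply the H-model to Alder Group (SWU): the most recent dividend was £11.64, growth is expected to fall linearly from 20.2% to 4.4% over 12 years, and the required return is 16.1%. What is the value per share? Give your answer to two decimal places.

H-model: P₀ = D₀[(1+g_L) + H(g_S−g_L)]/(r−g_L), with H = 12/2 = 6.
P₀ = 11.64 × [(1+0.044) + 6×(0.202−0.044)] / (0.161−0.044)
   = 11.64 × 1.9920 / 0.117 = 198.1785

£198.18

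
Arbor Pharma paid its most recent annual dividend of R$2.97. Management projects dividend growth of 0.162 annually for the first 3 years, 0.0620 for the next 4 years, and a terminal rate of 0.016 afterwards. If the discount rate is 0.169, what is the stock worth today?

Three-stage DDM. Project D₁…D_7; terminal Gordon value at t=7 with g = 0.016; discount at r = 0.169.
D_1 = 3.4511
D_2 = 4.0102
D_3 = 4.6599
D_4 = 4.9488
D_5 = 5.2556
D_6 = 5.5815
D_7 = 5.9275
TV_7 = 6.0224/(0.169−0.016) = 39.3618
P₀ = Σ Dₜ/(1+r)ᵗ + TV_7/(1+r)^7 = 31.2290

R$31.23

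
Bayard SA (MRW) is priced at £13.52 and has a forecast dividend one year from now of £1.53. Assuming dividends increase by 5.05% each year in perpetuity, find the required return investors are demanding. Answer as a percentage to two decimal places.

16.37%

Rearranging the constant-growth DDM: r = D₁/P₀ + g.
r = 1.5300 / 13.52 + 0.0505 = 0.11317 + 0.0505 = 0.16367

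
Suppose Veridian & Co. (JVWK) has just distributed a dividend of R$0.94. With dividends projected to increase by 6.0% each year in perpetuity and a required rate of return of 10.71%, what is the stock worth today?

R$21.15

Gordon growth model: P₀ = D₁/(r − g). D₁ = 0.94 × (1 + 0.06) = 0.9964.
P₀ = 0.9964 / (0.1071 − 0.06) = 0.9964 / 0.0471 = 21.1550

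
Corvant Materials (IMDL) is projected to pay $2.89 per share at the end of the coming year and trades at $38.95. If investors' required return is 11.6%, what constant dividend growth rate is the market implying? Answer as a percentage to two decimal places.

From P₀ = D₁/(r − g), the implied growth is g = r − D₁/P₀.
g = 0.116 − 2.89/38.95 = 0.116 − 0.07420 = 0.04180

4.18%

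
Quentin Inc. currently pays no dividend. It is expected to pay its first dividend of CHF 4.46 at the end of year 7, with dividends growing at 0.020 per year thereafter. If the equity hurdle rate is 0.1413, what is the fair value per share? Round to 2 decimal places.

CHF 16.64

Deferred-dividend DDM. At t=6 the remaining stream is a growing perpetuity with first payment D_7 = 4.46.
V_6 = D_7/(r−g) = 4.46/(0.1413−0.02) = 36.7683
P₀ = V_6/(1+r)^6 = 36.7683/(1+0.1413)^6 = 16.6370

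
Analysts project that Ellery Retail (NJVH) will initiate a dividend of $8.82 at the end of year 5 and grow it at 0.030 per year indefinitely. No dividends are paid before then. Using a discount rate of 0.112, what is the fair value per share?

$70.35

Deferred-dividend DDM. At t=4 the remaining stream is a growing perpetuity with first payment D_5 = 8.82.
V_4 = D_5/(r−g) = 8.82/(0.112−0.03) = 107.5610
P₀ = V_4/(1+r)^4 = 107.5610/(1+0.112)^4 = 70.3454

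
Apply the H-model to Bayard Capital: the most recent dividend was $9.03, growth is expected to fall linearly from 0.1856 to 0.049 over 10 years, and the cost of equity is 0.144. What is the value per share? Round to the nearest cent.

H-model: P₀ = D₀[(1+g_L) + H(g_S−g_L)]/(r−g_L), with H = 10/2 = 5.
P₀ = 9.03 × [(1+0.049) + 5×(0.1856−0.049)] / (0.144−0.049)
   = 9.03 × 1.7320 / 0.095 = 164.6312

$164.63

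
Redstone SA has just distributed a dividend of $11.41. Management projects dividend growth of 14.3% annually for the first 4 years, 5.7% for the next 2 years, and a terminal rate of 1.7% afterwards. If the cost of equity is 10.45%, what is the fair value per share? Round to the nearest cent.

Three-stage DDM. Project D₁…D_6; terminal Gordon value at t=6 with g = 0.017; discount at r = 0.1045.
D_1 = 13.0416
D_2 = 14.9066
D_3 = 17.0382
D_4 = 19.4747
D_5 = 20.5847
D_6 = 21.7581
TV_6 = 22.1280/(0.1045−0.017) = 252.8910
P₀ = Σ Dₜ/(1+r)ᵗ + TV_6/(1+r)^6 = 213.5624

$213.56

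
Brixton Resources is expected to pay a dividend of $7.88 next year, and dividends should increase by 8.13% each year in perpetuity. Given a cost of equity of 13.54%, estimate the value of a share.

$145.66

Gordon growth model: P₀ = D₁/(r − g), with D₁ = 7.88 given directly.
P₀ = 7.8800 / (0.1354 − 0.0813) = 7.8800 / 0.0541 = 145.6562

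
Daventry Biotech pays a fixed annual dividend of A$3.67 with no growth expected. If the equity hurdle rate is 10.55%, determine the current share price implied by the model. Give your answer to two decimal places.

Zero-growth DDM (perpetuity): P₀ = D/r = 3.67 / 0.1055 = 34.7867

A$34.79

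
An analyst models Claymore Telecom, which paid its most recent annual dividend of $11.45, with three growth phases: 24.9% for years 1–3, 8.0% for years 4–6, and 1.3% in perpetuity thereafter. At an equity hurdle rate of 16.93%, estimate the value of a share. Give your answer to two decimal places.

$146.30

Three-stage DDM. Project D₁…D_6; terminal Gordon value at t=6 with g = 0.013; discount at r = 0.1693.
D_1 = 14.3011
D_2 = 17.8620
D_3 = 22.3097
D_4 = 24.0944
D_5 = 26.0220
D_6 = 28.1037
TV_6 = 28.4691/(0.1693−0.013) = 182.1439
P₀ = Σ Dₜ/(1+r)ᵗ + TV_6/(1+r)^6 = 146.2998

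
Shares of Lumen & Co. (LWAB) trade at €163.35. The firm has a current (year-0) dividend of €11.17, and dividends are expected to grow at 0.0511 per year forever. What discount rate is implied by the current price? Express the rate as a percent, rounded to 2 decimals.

Rearranging the constant-growth DDM: r = D₁/P₀ + g.
D₁ = 11.17 × (1 + 0.0511) = 11.7408.
r = 11.7408 / 163.35 + 0.0511 = 0.07188 + 0.0511 = 0.12298

12.30%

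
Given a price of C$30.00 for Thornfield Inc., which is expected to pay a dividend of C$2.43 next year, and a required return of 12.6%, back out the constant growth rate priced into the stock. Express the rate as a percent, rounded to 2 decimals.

From P₀ = D₁/(r − g), the implied growth is g = r − D₁/P₀.
g = 0.126 − 2.43/30.00 = 0.126 − 0.08100 = 0.04500

4.50%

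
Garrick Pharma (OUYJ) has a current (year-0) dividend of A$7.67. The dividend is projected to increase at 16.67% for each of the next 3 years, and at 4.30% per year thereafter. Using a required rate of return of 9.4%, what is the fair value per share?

A$216.46

Two-stage DDM. Project D₁…D_3 at 0.1667, terminal growth 0.043, discount at r = 0.094.
D_1 = 8.9486
D_2 = 10.4403
D_3 = 12.1807
Terminal value at t=3: TV = D_4/(r−g) = 12.7045/(0.094−0.043) = 249.1077
P₀ = 8.9486/(1+0.094)^1 + 10.4403/(1+0.094)^2 + 12.1807/(1+0.094)^3 + 249.1077/(1+0.094)^3 = 216.4605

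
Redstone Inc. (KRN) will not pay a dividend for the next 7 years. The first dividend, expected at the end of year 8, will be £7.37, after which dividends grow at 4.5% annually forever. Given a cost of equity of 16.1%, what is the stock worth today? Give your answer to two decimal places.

£22.35

Deferred-dividend DDM. At t=7 the remaining stream is a growing perpetuity with first payment D_8 = 7.37.
V_7 = D_8/(r−g) = 7.37/(0.161−0.045) = 63.5345
P₀ = V_7/(1+r)^7 = 63.5345/(1+0.161)^7 = 22.3452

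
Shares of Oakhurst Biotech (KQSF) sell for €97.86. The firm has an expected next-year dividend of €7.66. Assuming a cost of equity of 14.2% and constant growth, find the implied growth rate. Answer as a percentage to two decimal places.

From P₀ = D₁/(r − g), the implied growth is g = r − D₁/P₀.
g = 0.142 − 7.66/97.86 = 0.142 − 0.07828 = 0.06372

6.37%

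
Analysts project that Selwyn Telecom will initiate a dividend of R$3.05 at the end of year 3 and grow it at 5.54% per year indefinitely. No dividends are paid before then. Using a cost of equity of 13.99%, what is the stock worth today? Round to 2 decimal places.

Deferred-dividend DDM. At t=2 the remaining stream is a growing perpetuity with first payment D_3 = 3.05.
V_2 = D_3/(r−g) = 3.05/(0.1399−0.0554) = 36.0947
P₀ = V_2/(1+r)^2 = 36.0947/(1+0.1399)^2 = 27.7786

R$27.78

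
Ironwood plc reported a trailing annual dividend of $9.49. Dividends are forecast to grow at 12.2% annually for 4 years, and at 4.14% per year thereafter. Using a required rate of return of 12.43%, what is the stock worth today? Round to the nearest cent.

Two-stage DDM. Project D₁…D_4 at 0.122, terminal growth 0.0414, discount at r = 0.1243.
D_1 = 10.6478
D_2 = 11.9468
D_3 = 13.4043
D_4 = 15.0396
Terminal value at t=4: TV = D_5/(r−g) = 15.6623/(0.1243−0.0414) = 188.9299
P₀ = 10.6478/(1+0.1243)^1 + 11.9468/(1+0.1243)^2 + 13.4043/(1+0.1243)^3 + 15.0396/(1+0.1243)^4 + 188.9299/(1+0.1243)^4 = 156.0083

$156.01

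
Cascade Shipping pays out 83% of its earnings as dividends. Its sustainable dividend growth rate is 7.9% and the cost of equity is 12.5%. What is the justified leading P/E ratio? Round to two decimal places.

Justified leading P/E = b/(r−g) = 0.83/(0.125−0.079) = 18.0435

18.04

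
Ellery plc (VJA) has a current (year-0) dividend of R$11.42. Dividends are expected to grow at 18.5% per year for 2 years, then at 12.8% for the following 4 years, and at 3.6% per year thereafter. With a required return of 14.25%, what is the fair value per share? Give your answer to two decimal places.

R$185.29

Three-stage DDM. Project D₁…D_6; terminal Gordon value at t=6 with g = 0.036; discount at r = 0.1425.
D_1 = 13.5327
D_2 = 16.0362
D_3 = 18.0889
D_4 = 20.4043
D_5 = 23.0160
D_6 = 25.9621
TV_6 = 26.8967/(0.1425−0.036) = 252.5512
P₀ = Σ Dₜ/(1+r)ᵗ + TV_6/(1+r)^6 = 185.2890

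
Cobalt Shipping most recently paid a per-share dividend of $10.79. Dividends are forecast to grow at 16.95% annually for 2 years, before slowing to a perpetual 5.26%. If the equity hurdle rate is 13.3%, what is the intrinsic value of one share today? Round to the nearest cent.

$173.15

Two-stage DDM. Project D₁…D_2 at 0.1695, terminal growth 0.0526, discount at r = 0.133.
D_1 = 12.6189
D_2 = 14.7578
Terminal value at t=2: TV = D_3/(r−g) = 15.5341/(0.133−0.0526) = 193.2098
P₀ = 12.6189/(1+0.133)^1 + 14.7578/(1+0.133)^2 + 193.2098/(1+0.133)^2 = 173.1454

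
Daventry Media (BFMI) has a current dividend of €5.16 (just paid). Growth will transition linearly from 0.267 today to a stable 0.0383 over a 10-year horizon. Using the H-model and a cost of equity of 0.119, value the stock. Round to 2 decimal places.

H-model: P₀ = D₀[(1+g_L) + H(g_S−g_L)]/(r−g_L), with H = 10/2 = 5.
P₀ = 5.16 × [(1+0.0383) + 5×(0.267−0.0383)] / (0.119−0.0383)
   = 5.16 × 2.1818 / 0.0807 = 139.5054

€139.51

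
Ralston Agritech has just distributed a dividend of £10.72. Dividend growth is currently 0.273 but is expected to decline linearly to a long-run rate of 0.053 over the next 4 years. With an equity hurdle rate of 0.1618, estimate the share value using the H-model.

H-model: P₀ = D₀[(1+g_L) + H(g_S−g_L)]/(r−g_L), with H = 4/2 = 2.
P₀ = 10.72 × [(1+0.053) + 2×(0.273−0.053)] / (0.1618−0.053)
   = 10.72 × 1.4930 / 0.1088 = 147.1044

£147.10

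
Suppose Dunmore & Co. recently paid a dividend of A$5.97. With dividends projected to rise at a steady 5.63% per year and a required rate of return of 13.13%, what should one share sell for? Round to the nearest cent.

Gordon growth model: P₀ = D₁/(r − g). D₁ = 5.97 × (1 + 0.0563) = 6.3061.
P₀ = 6.3061 / (0.1313 − 0.0563) = 6.3061 / 0.075 = 84.0815

A$84.08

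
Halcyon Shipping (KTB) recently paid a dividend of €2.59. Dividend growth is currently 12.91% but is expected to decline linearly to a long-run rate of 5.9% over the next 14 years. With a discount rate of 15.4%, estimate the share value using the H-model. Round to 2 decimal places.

H-model: P₀ = D₀[(1+g_L) + H(g_S−g_L)]/(r−g_L), with H = 14/2 = 7.
P₀ = 2.59 × [(1+0.059) + 7×(0.1291−0.059)] / (0.154−0.059)
   = 2.59 × 1.5497 / 0.095 = 42.2497

€42.25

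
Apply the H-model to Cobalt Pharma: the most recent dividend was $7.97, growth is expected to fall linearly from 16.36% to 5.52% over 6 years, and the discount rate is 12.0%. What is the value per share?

$169.78

H-model: P₀ = D₀[(1+g_L) + H(g_S−g_L)]/(r−g_L), with H = 6/2 = 3.
P₀ = 7.97 × [(1+0.0552) + 3×(0.1636−0.0552)] / (0.12−0.0552)
   = 7.97 × 1.3804 / 0.0648 = 169.7807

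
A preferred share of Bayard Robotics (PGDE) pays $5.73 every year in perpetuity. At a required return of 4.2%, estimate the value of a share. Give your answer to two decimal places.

Zero-growth DDM (perpetuity): P₀ = D/r = 5.73 / 0.042 = 136.4286

$136.43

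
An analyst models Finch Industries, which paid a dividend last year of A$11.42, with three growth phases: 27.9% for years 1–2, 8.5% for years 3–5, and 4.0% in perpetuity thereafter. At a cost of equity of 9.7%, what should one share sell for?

A$348.44

Three-stage DDM. Project D₁…D_5; terminal Gordon value at t=5 with g = 0.04; discount at r = 0.097.
D_1 = 14.6062
D_2 = 18.6813
D_3 = 20.2692
D_4 = 21.9921
D_5 = 23.8614
TV_5 = 24.8159/(0.097−0.04) = 435.3664
P₀ = Σ Dₜ/(1+r)ᵗ + TV_5/(1+r)^5 = 348.4427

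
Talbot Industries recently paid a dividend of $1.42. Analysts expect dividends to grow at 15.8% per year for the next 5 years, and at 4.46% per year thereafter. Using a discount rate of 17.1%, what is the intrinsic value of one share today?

Two-stage DDM. Project D₁…D_5 at 0.158, terminal growth 0.0446, discount at r = 0.171.
D_1 = 1.6444
D_2 = 1.9042
D_3 = 2.2050
D_4 = 2.5534
D_5 = 2.9569
Terminal value at t=5: TV = D_6/(r−g) = 3.0887/(0.171−0.0446) = 24.4362
P₀ = 1.6444/(1+0.171)^1 + 1.9042/(1+0.171)^2 + 2.2050/(1+0.171)^3 + 2.5534/(1+0.171)^4 + 2.9569/(1+0.171)^5 + 24.4362/(1+0.171)^5 = 17.9651

$17.97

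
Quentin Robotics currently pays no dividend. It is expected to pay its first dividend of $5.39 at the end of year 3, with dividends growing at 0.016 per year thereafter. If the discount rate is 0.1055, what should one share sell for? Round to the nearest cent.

$49.28

Deferred-dividend DDM. At t=2 the remaining stream is a growing perpetuity with first payment D_3 = 5.39.
V_2 = D_3/(r−g) = 5.39/(0.1055−0.016) = 60.2235
P₀ = V_2/(1+r)^2 = 60.2235/(1+0.1055)^2 = 49.2775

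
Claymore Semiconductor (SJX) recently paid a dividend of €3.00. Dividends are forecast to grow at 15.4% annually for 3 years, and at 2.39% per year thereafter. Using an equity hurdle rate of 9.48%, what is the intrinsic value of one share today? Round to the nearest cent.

Two-stage DDM. Project D₁…D_3 at 0.154, terminal growth 0.0239, discount at r = 0.0948.
D_1 = 3.4620
D_2 = 3.9951
D_3 = 4.6104
Terminal value at t=3: TV = D_4/(r−g) = 4.7206/(0.0948−0.0239) = 66.5810
P₀ = 3.4620/(1+0.0948)^1 + 3.9951/(1+0.0948)^2 + 4.6104/(1+0.0948)^3 + 66.5810/(1+0.0948)^3 = 60.7483

€60.75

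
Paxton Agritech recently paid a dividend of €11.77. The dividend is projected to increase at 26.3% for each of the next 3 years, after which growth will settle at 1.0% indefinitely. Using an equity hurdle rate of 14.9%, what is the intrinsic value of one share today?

Two-stage DDM. Project D₁…D_3 at 0.263, terminal growth 0.01, discount at r = 0.149.
D_1 = 14.8655
D_2 = 18.7751
D_3 = 23.7130
Terminal value at t=3: TV = D_4/(r−g) = 23.9501/(0.149−0.01) = 172.3031
P₀ = 14.8655/(1+0.149)^1 + 18.7751/(1+0.149)^2 + 23.7130/(1+0.149)^3 + 172.3031/(1+0.149)^3 = 156.3798

€156.38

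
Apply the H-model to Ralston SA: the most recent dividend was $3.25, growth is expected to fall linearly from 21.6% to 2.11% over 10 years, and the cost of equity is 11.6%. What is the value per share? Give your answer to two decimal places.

H-model: P₀ = D₀[(1+g_L) + H(g_S−g_L)]/(r−g_L), with H = 10/2 = 5.
P₀ = 3.25 × [(1+0.0211) + 5×(0.216−0.0211)] / (0.116−0.0211)
   = 3.25 × 1.9956 / 0.0949 = 68.3425

$68.34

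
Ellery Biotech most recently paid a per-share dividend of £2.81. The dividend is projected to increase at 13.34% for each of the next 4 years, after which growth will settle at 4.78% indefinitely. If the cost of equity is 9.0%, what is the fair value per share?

Two-stage DDM. Project D₁…D_4 at 0.1334, terminal growth 0.0478, discount at r = 0.09.
D_1 = 3.1849
D_2 = 3.6097
D_3 = 4.0912
D_4 = 4.6370
Terminal value at t=4: TV = D_5/(r−g) = 4.8587/(0.09−0.0478) = 115.1344
P₀ = 3.1849/(1+0.09)^1 + 3.6097/(1+0.09)^2 + 4.0912/(1+0.09)^3 + 4.6370/(1+0.09)^4 + 115.1344/(1+0.09)^4 = 93.9684

£93.97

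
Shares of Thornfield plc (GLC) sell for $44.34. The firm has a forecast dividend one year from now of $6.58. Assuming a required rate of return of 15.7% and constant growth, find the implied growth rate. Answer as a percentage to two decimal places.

0.86%

From P₀ = D₁/(r − g), the implied growth is g = r − D₁/P₀.
g = 0.157 − 6.58/44.34 = 0.157 − 0.14840 = 0.00860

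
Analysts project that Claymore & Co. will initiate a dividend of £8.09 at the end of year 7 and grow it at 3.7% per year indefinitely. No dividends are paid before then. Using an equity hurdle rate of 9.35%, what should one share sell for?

£83.75

Deferred-dividend DDM. At t=6 the remaining stream is a growing perpetuity with first payment D_7 = 8.09.
V_6 = D_7/(r−g) = 8.09/(0.0935−0.037) = 143.1858
P₀ = V_6/(1+r)^6 = 143.1858/(1+0.0935)^6 = 83.7505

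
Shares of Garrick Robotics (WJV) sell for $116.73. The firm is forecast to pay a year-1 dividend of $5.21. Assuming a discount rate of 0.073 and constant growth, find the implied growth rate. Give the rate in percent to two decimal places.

2.84%

From P₀ = D₁/(r − g), the implied growth is g = r − D₁/P₀.
g = 0.073 − 5.21/116.73 = 0.073 − 0.04463 = 0.02837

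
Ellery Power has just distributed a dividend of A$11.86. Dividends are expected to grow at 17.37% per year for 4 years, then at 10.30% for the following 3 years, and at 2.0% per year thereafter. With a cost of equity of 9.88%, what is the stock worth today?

Three-stage DDM. Project D₁…D_7; terminal Gordon value at t=7 with g = 0.02; discount at r = 0.0988.
D_1 = 13.9201
D_2 = 16.3380
D_3 = 19.1759
D_4 = 22.5068
D_5 = 24.8250
D_6 = 27.3819
D_7 = 30.2023
TV_7 = 30.8063/(0.0988−0.02) = 390.9431
P₀ = Σ Dₜ/(1+r)ᵗ + TV_7/(1+r)^7 = 304.9229

A$304.92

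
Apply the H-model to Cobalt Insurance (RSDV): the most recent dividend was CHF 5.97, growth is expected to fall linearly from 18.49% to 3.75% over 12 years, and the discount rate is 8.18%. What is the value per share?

CHF 259.00

H-model: P₀ = D₀[(1+g_L) + H(g_S−g_L)]/(r−g_L), with H = 12/2 = 6.
P₀ = 5.97 × [(1+0.0375) + 6×(0.1849−0.0375)] / (0.0818−0.0375)
   = 5.97 × 1.9219 / 0.0443 = 259.0010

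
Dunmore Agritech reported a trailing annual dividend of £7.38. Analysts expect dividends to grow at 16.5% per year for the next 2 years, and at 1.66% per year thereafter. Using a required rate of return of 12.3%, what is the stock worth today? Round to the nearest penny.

£91.48

Two-stage DDM. Project D₁…D_2 at 0.165, terminal growth 0.0166, discount at r = 0.123.
D_1 = 8.5977
D_2 = 10.0163
Terminal value at t=2: TV = D_3/(r−g) = 10.1826/(0.123−0.0166) = 95.7010
P₀ = 8.5977/(1+0.123)^1 + 10.0163/(1+0.123)^2 + 95.7010/(1+0.123)^2 = 91.4836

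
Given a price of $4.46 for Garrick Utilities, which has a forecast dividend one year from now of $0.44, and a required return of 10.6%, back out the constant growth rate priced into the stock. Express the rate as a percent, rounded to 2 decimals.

From P₀ = D₁/(r − g), the implied growth is g = r − D₁/P₀.
g = 0.106 − 0.44/4.46 = 0.106 − 0.09865 = 0.00735

0.73%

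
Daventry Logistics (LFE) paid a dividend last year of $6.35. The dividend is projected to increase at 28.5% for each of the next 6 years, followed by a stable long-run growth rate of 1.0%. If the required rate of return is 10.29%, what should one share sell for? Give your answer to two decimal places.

Two-stage DDM. Project D₁…D_6 at 0.285, terminal growth 0.01, discount at r = 0.1029.
D_1 = 8.1597
D_2 = 10.4853
D_3 = 13.4736
D_4 = 17.3136
D_5 = 22.2479
D_6 = 28.5886
Terminal value at t=6: TV = D_7/(r−g) = 28.8745/(0.1029−0.01) = 310.8123
P₀ = 8.1597/(1+0.1029)^1 + 10.4853/(1+0.1029)^2 + 13.4736/(1+0.1029)^3 + 17.3136/(1+0.1029)^4 + 22.2479/(1+0.1029)^5 + 28.5886/(1+0.1029)^6 + 310.8123/(1+0.1029)^6 = 239.9770

$239.98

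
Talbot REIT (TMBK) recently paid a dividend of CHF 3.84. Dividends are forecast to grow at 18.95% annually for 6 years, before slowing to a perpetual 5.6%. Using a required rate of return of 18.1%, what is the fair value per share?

CHF 57.49

Two-stage DDM. Project D₁…D_6 at 0.1895, terminal growth 0.056, discount at r = 0.181.
D_1 = 4.5677
D_2 = 5.4333
D_3 = 6.4629
D_4 = 7.6876
D_5 = 9.1444
D_6 = 10.8772
Terminal value at t=6: TV = D_7/(r−g) = 11.4863/(0.181−0.056) = 91.8908
P₀ = 4.5677/(1+0.181)^1 + 5.4333/(1+0.181)^2 + 6.4629/(1+0.181)^3 + 7.6876/(1+0.181)^4 + 9.1444/(1+0.181)^5 + 10.8772/(1+0.181)^6 + 91.8908/(1+0.181)^6 = 57.4941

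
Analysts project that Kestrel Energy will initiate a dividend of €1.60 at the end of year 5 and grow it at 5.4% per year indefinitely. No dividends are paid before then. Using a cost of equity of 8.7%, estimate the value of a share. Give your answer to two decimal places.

€34.73

Deferred-dividend DDM. At t=4 the remaining stream is a growing perpetuity with first payment D_5 = 1.60.
V_4 = D_5/(r−g) = 1.60/(0.087−0.054) = 48.4848
P₀ = V_4/(1+r)^4 = 48.4848/(1+0.087)^4 = 34.7286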